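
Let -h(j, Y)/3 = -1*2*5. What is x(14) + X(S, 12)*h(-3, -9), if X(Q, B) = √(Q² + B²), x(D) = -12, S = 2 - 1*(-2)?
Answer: -12 + 120*√10 ≈ 367.47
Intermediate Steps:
S = 4 (S = 2 + 2 = 4)
X(Q, B) = √(B² + Q²)
h(j, Y) = 30 (h(j, Y) = -3*(-1*2)*5 = -(-6)*5 = -3*(-10) = 30)
x(14) + X(S, 12)*h(-3, -9) = -12 + √(12² + 4²)*30 = -12 + √(144 + 16)*30 = -12 + √160*30 = -12 + (4*√10)*30 = -12 + 120*√10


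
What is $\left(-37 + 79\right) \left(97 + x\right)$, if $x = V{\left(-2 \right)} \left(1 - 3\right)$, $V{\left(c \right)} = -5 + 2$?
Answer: $4326$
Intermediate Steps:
$V{\left(c \right)} = -3$
$x = 6$ ($x = - 3 \left(1 - 3\right) = \left(-3\right) \left(-2\right) = 6$)
$\left(-37 + 79\right) \left(97 + x\right) = \left(-37 + 79\right) \left(97 + 6\right) = 42 \cdot 103 = 4326$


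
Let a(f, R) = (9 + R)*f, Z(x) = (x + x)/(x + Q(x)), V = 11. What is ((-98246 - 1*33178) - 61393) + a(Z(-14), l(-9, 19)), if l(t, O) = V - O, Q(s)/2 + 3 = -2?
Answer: -1156895/6 ≈ -1.9282e+5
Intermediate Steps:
Q(s) = -10 (Q(s) = -6 + 2*(-2) = -6 - 4 = -10)
Z(x) = 2*x/(-10 + x) (Z(x) = (x + x)/(x - 10) = (2*x)/(-10 + x) = 2*x/(-10 + x))
l(t, O) = 11 - O
a(f, R) = f*(9 + R)
((-98246 - 1*33178) - 61393) + a(Z(-14), l(-9, 19)) = ((-98246 - 1*33178) - 61393) + (2*(-14)/(-10 - 14))*(9 + (11 - 1*19)) = ((-98246 - 33178) - 61393) + (2*(-14)/(-24))*(9 + (11 - 19)) = (-131424 - 61393) + (2*(-14)*(-1/24))*(9 - 8) = -192817 + (7/6)*1 = -192817 + 7/6 = -1156895/6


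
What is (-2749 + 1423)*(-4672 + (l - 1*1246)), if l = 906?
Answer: 6645912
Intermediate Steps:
(-2749 + 1423)*(-4672 + (l - 1*1246)) = (-2749 + 1423)*(-4672 + (906 - 1*1246)) = -1326*(-4672 + (906 - 1246)) = -1326*(-4672 - 340) = -1326*(-5012) = 6645912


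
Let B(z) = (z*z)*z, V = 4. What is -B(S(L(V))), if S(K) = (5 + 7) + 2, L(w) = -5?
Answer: -2744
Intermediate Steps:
S(K) = 14 (S(K) = 12 + 2 = 14)
B(z) = z³ (B(z) = z²*z = z³)
-B(S(L(V))) = -1*14³ = -1*2744 = -2744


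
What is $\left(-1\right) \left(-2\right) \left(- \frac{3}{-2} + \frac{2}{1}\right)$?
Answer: $7$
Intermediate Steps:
$\left(-1\right) \left(-2\right) \left(- \frac{3}{-2} + \frac{2}{1}\right) = 2 \left(\left(-3\right) \left(- \frac{1}{2}\right) + 2 \cdot 1\right) = 2 \left(\frac{3}{2} + 2\right) = 2 \cdot \frac{7}{2} = 7$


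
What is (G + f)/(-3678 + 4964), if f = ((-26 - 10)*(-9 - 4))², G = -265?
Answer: 218759/1286 ≈ 170.11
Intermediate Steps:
f = 219024 (f = (-36*(-13))² = 468² = 219024)
(G + f)/(-3678 + 4964) = (-265 + 219024)/(-3678 + 4964) = 218759/1286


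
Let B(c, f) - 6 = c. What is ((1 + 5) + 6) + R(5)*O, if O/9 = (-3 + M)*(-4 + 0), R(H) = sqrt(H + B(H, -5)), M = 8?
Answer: -708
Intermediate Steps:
B(c, f) = 6 + c
R(H) = sqrt(6 + 2*H) (R(H) = sqrt(H + (6 + H)) = sqrt(6 + 2*H))
O = -180 (O = 9*((-3 + 8)*(-4 + 0)) = 9*(5*(-4)) = 9*(-20) = -180)
((1 + 5) + 6) + R(5)*O = ((1 + 5) + 6) + sqrt(6 + 2*5)*(-180) = (6 + 6) + sqrt(6 + 10)*(-180) = 12 + sqrt(16)*(-180) = 12 + 4*(-180) = 12 - 720 = -708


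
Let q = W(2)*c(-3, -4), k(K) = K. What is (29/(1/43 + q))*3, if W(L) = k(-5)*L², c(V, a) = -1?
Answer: 1247/287 ≈ 4.3449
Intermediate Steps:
W(L) = -5*L²
q = 20 (q = -5*2²*(-1) = -5*4*(-1) = -20*(-1) = 20)
(29/(1/43 + q))*3 = (29/(1/43 + 20))*3 = (29/(861/43))*3 = (29*(43/861))*3 = (1247/861)*3 = 1247/287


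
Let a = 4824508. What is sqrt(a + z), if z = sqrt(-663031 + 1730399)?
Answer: sqrt(4824508 + 2*sqrt(266842)) ≈ 2196.7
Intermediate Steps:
z = 2*sqrt(266842) (z = sqrt(1067368) = 2*sqrt(266842) ≈ 1033.1)
sqrt(a + z) = sqrt(4824508 + 2*sqrt(266842))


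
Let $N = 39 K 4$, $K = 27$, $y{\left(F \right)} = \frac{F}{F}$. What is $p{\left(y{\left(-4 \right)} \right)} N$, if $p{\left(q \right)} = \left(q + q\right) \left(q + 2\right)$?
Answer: $25272$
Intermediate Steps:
$y{\left(F \right)} = 1$
$p{\left(q \right)} = 2 q \left(2 + q\right)$
$N = 4212$ ($N = 39 \cdot 27 \cdot 4 = 1053 \cdot 4 = 4212$)
$p{\left(y{\left(-4 \right)} \right)} N = 2 \cdot 1 \left(2 + 1\right) 4212 = 2 \cdot 1 \cdot 3 \cdot 4212 = 6 \cdot 4212 = 25272$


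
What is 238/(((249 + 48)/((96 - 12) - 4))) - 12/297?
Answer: 19028/297 ≈ 64.067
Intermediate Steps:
238/(((249 + 48)/((96 - 12) - 4))) - 12/297 = 238/((297/(84 - 4))) - 12*1/297 = 238/((297/80)) - 4/99 = 238/((297*(1/80))) - 4/99 = 238/(297/80) - 4/99 = 238*(80/297) - 4/99 = 19040/297 - 4/99 = 19028/297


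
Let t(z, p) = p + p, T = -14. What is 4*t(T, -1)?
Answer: -8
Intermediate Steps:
t(z, p) = 2*p
4*t(T, -1) = 4*(2*(-1)) = 4*(-2) = -8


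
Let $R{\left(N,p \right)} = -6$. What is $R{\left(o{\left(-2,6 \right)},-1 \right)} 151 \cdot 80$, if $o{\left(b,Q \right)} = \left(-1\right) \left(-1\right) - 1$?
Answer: $-72480$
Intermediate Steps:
$o{\left(b,Q \right)} = 0$ ($o{\left(b,Q \right)} = 1 - 1 = 0$)
$R{\left(o{\left(-2,6 \right)},-1 \right)} 151 \cdot 80 = \left(-6\right) 151 \cdot 80 = \left(-906\right) 80 = -72480$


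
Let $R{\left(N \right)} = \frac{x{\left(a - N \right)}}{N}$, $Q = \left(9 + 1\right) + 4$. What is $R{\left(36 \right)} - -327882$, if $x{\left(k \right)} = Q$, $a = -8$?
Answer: $\frac{5901883}{18} \approx 3.2788 \cdot 10^{5}$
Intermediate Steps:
$Q = 14$ ($Q = 10 + 4 = 14$)
$x{\left(k \right)} = 14$
$R{\left(N \right)} = \frac{14}{N}$
$R{\left(36 \right)} - -327882 = \frac{14}{36} - -327882 = 14 \cdot \frac{1}{36} + 327882 = \frac{7}{18} + 327882 = \frac{5901883}{18}$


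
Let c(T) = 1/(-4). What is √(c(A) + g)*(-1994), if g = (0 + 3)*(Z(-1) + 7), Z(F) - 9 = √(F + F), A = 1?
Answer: -997*√(191 + 12*I*√2) ≈ -13792.0 - 611.53*I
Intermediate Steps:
c(T) = -¼
Z(F) = 9 + √2*√F (Z(F) = 9 + √(F + F) = 9 + √(2*F) = 9 + √2*√F)
g = 48 + 3*I*√2 (g = (0 + 3)*((9 + √2*√(-1)) + 7) = 3*((9 + √2*I) + 7) = 3*((9 + I*√2) + 7) = 3*(16 + I*√2) = 48 + 3*I*√2 ≈ 48.0 + 4.2426*I)
√(c(A) + g)*(-1994) = √(-¼ + (48 + 3*I*√2))*(-1994) = √(191/4 + 3*I*√2)*(-1994) = -1994*√(191/4 + 3*I*√2)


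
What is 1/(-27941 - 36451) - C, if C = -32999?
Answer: 2124871607/64392 ≈ 32999.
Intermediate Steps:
1/(-27941 - 36451) - C = 1/(-27941 - 36451) - 1*(-32999) = 1/(-64392) + 32999 = -1/64392 + 32999 = 2124871607/64392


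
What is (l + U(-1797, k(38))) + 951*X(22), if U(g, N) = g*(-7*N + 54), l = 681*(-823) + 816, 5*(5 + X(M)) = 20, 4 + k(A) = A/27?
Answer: -6212234/9 ≈ -6.9025e+5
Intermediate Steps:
k(A) = -4 + A/27
X(M) = -1 (X(M) = -5 + (1/5)*20 = -5 + 4 = -1)
l = -559647 (l = -560463 + 816 = -559647)
U(g, N) = g*(54 - 7*N)
(l + U(-1797, k(38))) + 951*X(22) = (-559647 - 1797*(54 - 7*(-4 + (1/27)*38))) + 951*(-1) = (-559647 - 1797*(54 - 7*(-4 + 38/27))) - 951 = (-559647 - 1797*(54 - 7*(-70/27))) - 951 = (-559647 - 1797*(54 + 490/27)) - 951 = (-559647 - 1797*1948/27) - 951 = (-559647 - 1166852/9) - 951 = -6203675/9 - 951 = -6212234/9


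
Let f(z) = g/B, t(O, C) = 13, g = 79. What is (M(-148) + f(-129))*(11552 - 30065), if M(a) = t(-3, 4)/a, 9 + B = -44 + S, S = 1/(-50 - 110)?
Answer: 1111325853/38036 ≈ 29218.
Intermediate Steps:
S = -1/160 (S = 1/(-160) = -1/160 ≈ -0.0062500)
B = -8481/160 (B = -9 + (-44 - 1/160) = -9 - 7041/160 = -8481/160 ≈ -53.006)
f(z) = -12640/8481 (f(z) = 79/(-8481/160) = 79*(-160/8481) = -12640/8481)
M(a) = 13/a
(M(-148) + f(-129))*(11552 - 30065) = (13/(-148) - 12640/8481)*(11552 - 30065) = (13*(-1/148) - 12640/8481)*(-18513) = (-13/148 - 12640/8481)*(-18513) = -1980973/1255188*(-18513) = 1111325853/38036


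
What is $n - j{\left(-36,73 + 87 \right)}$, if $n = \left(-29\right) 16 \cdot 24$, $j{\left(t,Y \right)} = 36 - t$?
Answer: $-11208$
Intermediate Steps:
$n = -11136$ ($n = \left(-464\right) 24 = -11136$)
$n - j{\left(-36,73 + 87 \right)} = -11136 - \left(36 - -36\right) = -11136 - \left(36 + 36\right) = -11136 - 72 = -11208$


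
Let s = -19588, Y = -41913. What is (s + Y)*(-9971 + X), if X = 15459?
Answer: -337517488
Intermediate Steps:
(s + Y)*(-9971 + X) = (-19588 - 41913)*(-9971 + 15459) = -61501*5488 = -337517488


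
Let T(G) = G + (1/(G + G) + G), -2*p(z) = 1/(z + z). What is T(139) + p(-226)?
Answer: 34932959/125656 ≈ 278.00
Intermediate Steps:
p(z) = -1/(4*z) (p(z) = -1/(2*(z + z)) = -1/(2*z)/2 = -1/(4*z))
T(G) = 1/(2*G) + 2*G (T(G) = G + (1/(2*G) + G) = G + (G + 1/(2*G)) = 1/(2*G) + 2*G)
T(139) + p(-226) = ((1/2)/139 + 2*139) - 1/4/(-226) = ((1/2)*(1/139) + 278) - 1/4*(-1/226) = (1/278 + 278) + 1/904 = 77285/278 + 1/904 = 34932959/125656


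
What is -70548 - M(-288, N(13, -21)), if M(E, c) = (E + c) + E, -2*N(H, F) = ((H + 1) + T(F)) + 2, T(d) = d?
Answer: -139949/2 ≈ -69975.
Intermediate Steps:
N(H, F) = -3/2 - F/2 - H/2 (N(H, F) = -(((H + 1) + F) + 2)/2 = -(((1 + H) + F) + 2)/2 = -((1 + F + H) + 2)/2 = -(3 + F + H)/2 = -3/2 - F/2 - H/2)
M(E, c) = c + 2*E
-70548 - M(-288, N(13, -21)) = -70548 - ((-3/2 - ½*(-21) - ½*13) + 2*(-288)) = -70548 - ((-3/2 + 21/2 - 13/2) - 576) = -70548 - (5/2 - 576) = -70548 - 1*(-1147/2) = -70548 + 1147/2 = -139949/2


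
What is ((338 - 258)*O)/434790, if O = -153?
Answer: -136/4831 ≈ -0.028152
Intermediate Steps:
((338 - 258)*O)/434790 = ((338 - 258)*(-153))/434790 = (80*(-153))*(1/434790) = -12240*1/434790 = -136/4831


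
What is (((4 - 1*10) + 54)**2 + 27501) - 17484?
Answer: 12321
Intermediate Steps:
(((4 - 1*10) + 54)**2 + 27501) - 17484 = (((4 - 10) + 54)**2 + 27501) - 17484 = ((-6 + 54)**2 + 27501) - 17484 = (48**2 + 27501) - 17484 = (2304 + 27501) - 17484 = 29805 - 17484 = 12321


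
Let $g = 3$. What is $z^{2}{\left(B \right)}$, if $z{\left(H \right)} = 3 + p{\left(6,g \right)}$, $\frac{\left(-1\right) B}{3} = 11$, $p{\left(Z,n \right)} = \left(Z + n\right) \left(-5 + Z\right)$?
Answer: $144$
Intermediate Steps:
$p{\left(Z,n \right)} = \left(-5 + Z\right) \left(Z + n\right)$
$B = -33$ ($B = \left(-3\right) 11 = -33$)
$z{\left(H \right)} = 12$ ($z{\left(H \right)} = 3 + \left(6^{2} - 30 - 15 + 6 \cdot 3\right) = 3 + \left(36 - 30 - 15 + 18\right) = 3 + 9 = 12$)
$z^{2}{\left(B \right)} = 12^{2} = 144$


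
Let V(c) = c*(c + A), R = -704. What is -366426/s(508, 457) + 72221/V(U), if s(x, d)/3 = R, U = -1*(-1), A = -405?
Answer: -187277/35552 ≈ -5.2677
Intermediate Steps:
U = 1
s(x, d) = -2112 (s(x, d) = 3*(-704) = -2112)
V(c) = c*(-405 + c) (V(c) = c*(c - 405) = c*(-405 + c))
-366426/s(508, 457) + 72221/V(U) = -366426/(-2112) + 72221/((1*(-405 + 1))) = -366426*(-1/2112) + 72221/((1*(-404))) = 61071/352 + 72221/(-404) = 61071/352 + 72221*(-1/404) = 61071/352 - 72221/404 = -187277/35552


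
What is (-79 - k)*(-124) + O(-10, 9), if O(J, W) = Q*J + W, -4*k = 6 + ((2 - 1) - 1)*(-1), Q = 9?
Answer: 9529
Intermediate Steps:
k = -3/2 (k = -(6 + ((2 - 1) - 1)*(-1))/4 = -(6 + (1 - 1)*(-1))/4 = -(6 + 0*(-1))/4 = -(6 + 0)/4 = -1/4*6 = -3/2 ≈ -1.5000)
O(J, W) = W + 9*J (O(J, W) = 9*J + W = W + 9*J)
(-79 - k)*(-124) + O(-10, 9) = (-79 - 1*(-3/2))*(-124) + (9 + 9*(-10)) = (-79 + 3/2)*(-124) + (9 - 90) = -155/2*(-124) - 81 = 9610 - 81 = 9529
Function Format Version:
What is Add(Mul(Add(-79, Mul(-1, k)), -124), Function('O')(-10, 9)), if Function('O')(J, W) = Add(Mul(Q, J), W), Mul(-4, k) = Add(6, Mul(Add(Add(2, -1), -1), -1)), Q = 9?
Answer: 9529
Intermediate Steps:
k = Rational(-3, 2) (k = Mul(Rational(-1, 4), Add(6, Mul(Add(Add(2, -1), -1), -1))) = Mul(Rational(-1, 4), Add(6, Mul(Add(1, -1), -1))) = Mul(Rational(-1, 4), Add(6, Mul(0, -1))) = Mul(Rational(-1, 4), Add(6, 0)) = Mul(Rational(-1, 4), 6) = Rational(-3, 2) ≈ -1.5000)
Function('O')(J, W) = Add(W, Mul(9, J)) (Function('O')(J, W) = Add(Mul(9, J), W) = Add(W, Mul(9, J)))
Add(Mul(Add(-79, Mul(-1, k)), -124), Function('O')(-10, 9)) = Add(Mul(Add(-79, Mul(-1, Rational(-3, 2))), -124), Add(9, Mul(9, -10))) = Add(Mul(Add(-79, Rational(3, 2)), -124), Add(9, -90)) = Add(Mul(Rational(-155, 2), -124), -81) = Add(9610, -81) = 9529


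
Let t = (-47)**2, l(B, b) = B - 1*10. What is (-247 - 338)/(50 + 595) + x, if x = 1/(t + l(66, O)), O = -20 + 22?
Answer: -88292/97395 ≈ -0.90654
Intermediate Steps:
O = 2
l(B, b) = -10 + B (l(B, b) = B - 10 = -10 + B)
t = 2209
x = 1/2265 (x = 1/(2209 + (-10 + 66)) = 1/(2209 + 56) = 1/2265 ≈ 0.00044150)
(-247 - 338)/(50 + 595) + x = (-247 - 338)/(50 + 595) + 1/2265 = -585/645 + 1/2265 = -585*1/645 + 1/2265 = -39/43 + 1/2265 = -88292/97395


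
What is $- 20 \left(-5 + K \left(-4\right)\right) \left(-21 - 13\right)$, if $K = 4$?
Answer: $-14280$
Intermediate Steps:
$- 20 \left(-5 + K \left(-4\right)\right) \left(-21 - 13\right) = - 20 \left(-5 + 4 \left(-4\right)\right) \left(-21 - 13\right) = - 20 \left(-5 - 16\right) \left(-21 - 13\right) = \left(-20\right) \left(-21\right) \left(-34\right) = 420 \left(-34\right) = -14280$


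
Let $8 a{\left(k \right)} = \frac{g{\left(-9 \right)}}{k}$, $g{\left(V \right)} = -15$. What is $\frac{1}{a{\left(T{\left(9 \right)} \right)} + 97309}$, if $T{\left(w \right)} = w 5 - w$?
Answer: $\frac{96}{9341659} \approx 1.0277 \cdot 10^{-5}$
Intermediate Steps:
$T{\left(w \right)} = 4 w$ ($T{\left(w \right)} = 5 w - w = 4 w$)
$a{\left(k \right)} = - \frac{15}{8 k}$ ($a{\left(k \right)} = \frac{\left(-15\right) \frac{1}{k}}{8} = - \frac{15}{8 k}$)
$\frac{1}{a{\left(T{\left(9 \right)} \right)} + 97309} = \frac{1}{- \frac{15}{8 \cdot 4 \cdot 9} + 97309} = \frac{1}{- \frac{15}{8 \cdot 36} + 97309} = \frac{1}{\left(- \frac{15}{8}\right) \frac{1}{36} + 97309} = \frac{1}{- \frac{5}{96} + 97309} = \frac{1}{\frac{9341659}{96}} = \frac{96}{9341659}$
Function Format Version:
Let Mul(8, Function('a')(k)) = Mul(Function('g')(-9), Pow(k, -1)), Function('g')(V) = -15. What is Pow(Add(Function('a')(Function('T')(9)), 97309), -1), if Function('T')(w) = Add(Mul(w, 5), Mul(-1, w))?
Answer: Rational(96, 9341659) ≈ 1.0277e-5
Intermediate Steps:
Function('T')(w) = Mul(4, w) (Function('T')(w) = Add(Mul(5, w), Mul(-1, w)) = Mul(4, w))
Function('a')(k) = Mul(Rational(-15, 8), Pow(k, -1)) (Function('a')(k) = Mul(Rational(1, 8), Mul(-15, Pow(k, -1))) = Mul(Rational(-15, 8), Pow(k, -1)))
Pow(Add(Function('a')(Function('T')(9)), 97309), -1) = Pow(Add(Mul(Rational(-15, 8), Pow(Mul(4, 9), -1)), 97309), -1) = Pow(Add(Mul(Rational(-15, 8), Pow(36, -1)), 97309), -1) = Pow(Add(Mul(Rational(-15, 8), Rational(1, 36)), 97309), -1) = Pow(Add(Rational(-5, 96), 97309), -1) = Pow(Rational(9341659, 96), -1) = Rational(96, 9341659)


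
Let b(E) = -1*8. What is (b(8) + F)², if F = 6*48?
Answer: 78400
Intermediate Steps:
F = 288
b(E) = -8
(b(8) + F)² = (-8 + 288)² = 280² = 78400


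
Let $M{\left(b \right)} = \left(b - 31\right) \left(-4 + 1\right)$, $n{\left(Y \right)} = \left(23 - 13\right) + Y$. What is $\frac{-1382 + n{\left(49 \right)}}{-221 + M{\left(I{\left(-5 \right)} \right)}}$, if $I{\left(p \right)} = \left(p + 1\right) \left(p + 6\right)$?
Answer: $\frac{1323}{116} \approx 11.405$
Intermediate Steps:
$n{\left(Y \right)} = 10 + Y$
$I{\left(p \right)} = \left(1 + p\right) \left(6 + p\right)$
$M{\left(b \right)} = 93 - 3 b$ ($M{\left(b \right)} = \left(-31 + b\right) \left(-3\right) = 93 - 3 b$)
$\frac{-1382 + n{\left(49 \right)}}{-221 + M{\left(I{\left(-5 \right)} \right)}} = \frac{-1382 + \left(10 + 49\right)}{-221 + \left(93 - 3 \left(6 + \left(-5\right)^{2} + 7 \left(-5\right)\right)\right)} = \frac{-1382 + 59}{-221 + \left(93 - 3 \left(6 + 25 - 35\right)\right)} = - \frac{1323}{-221 + \left(93 - -12\right)} = - \frac{1323}{-221 + \left(93 + 12\right)} = - \frac{1323}{-221 + 105} = - \frac{1323}{-116} = \left(-1323\right) \left(- \frac{1}{116}\right) = \frac{1323}{116}$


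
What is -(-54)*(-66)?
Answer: -3564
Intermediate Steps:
-(-54)*(-66) = -54*66 = -3564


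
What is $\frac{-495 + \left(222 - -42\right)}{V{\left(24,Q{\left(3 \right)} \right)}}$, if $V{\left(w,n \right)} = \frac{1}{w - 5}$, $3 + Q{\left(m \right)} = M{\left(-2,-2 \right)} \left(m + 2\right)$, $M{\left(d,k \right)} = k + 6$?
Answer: $-4389$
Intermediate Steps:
$M{\left(d,k \right)} = 6 + k$
$Q{\left(m \right)} = 5 + 4 m$ ($Q{\left(m \right)} = -3 + \left(6 - 2\right) \left(m + 2\right) = -3 + 4 \left(2 + m\right) = -3 + \left(8 + 4 m\right) = 5 + 4 m$)
$V{\left(w,n \right)} = \frac{1}{-5 + w}$
$\frac{-495 + \left(222 - -42\right)}{V{\left(24,Q{\left(3 \right)} \right)}} = \frac{-495 + \left(222 - -42\right)}{\frac{1}{-5 + 24}} = \frac{-495 + \left(222 + 42\right)}{\frac{1}{19}} = \left(-495 + 264\right) \frac{1}{\frac{1}{19}} = \left(-231\right) 19 = -4389$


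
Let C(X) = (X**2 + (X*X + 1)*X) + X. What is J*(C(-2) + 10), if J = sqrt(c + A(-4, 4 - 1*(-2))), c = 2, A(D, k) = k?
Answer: 4*sqrt(2) ≈ 5.6569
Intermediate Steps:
C(X) = X + X**2 + X*(1 + X**2) (C(X) = (X**2 + (X**2 + 1)*X) + X = (X**2 + (1 + X**2)*X) + X = (X**2 + X*(1 + X**2)) + X = X + X**2 + X*(1 + X**2))
J = 2*sqrt(2) (J = sqrt(2 + (4 - 1*(-2))) = sqrt(2 + (4 + 2)) = sqrt(2 + 6) = sqrt(8) = 2*sqrt(2) ≈ 2.8284)
J*(C(-2) + 10) = (2*sqrt(2))*(-2*(2 - 2 + (-2)**2) + 10) = (2*sqrt(2))*(-2*(2 - 2 + 4) + 10) = (2*sqrt(2))*(-2*4 + 10) = (2*sqrt(2))*(-8 + 10) = (2*sqrt(2))*2 = 4*sqrt(2)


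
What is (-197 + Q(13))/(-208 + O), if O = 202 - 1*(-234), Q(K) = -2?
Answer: -199/228 ≈ -0.87281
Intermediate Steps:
O = 436 (O = 202 + 234 = 436)
(-197 + Q(13))/(-208 + O) = (-197 - 2)/(-208 + 436) = -199/228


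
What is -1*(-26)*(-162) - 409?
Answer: -4621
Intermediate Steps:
-1*(-26)*(-162) - 409 = 26*(-162) - 409 = -4212 - 409 = -4621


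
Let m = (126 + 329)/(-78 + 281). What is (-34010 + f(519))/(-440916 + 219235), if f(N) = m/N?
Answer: 511884445/3336520731 ≈ 0.15342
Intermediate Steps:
m = 65/29 (m = 455/203 = 455*(1/203) = 65/29 ≈ 2.2414)
f(N) = 65/(29*N)
(-34010 + f(519))/(-440916 + 219235) = (-34010 + (65/29)/519)/(-440916 + 219235) = (-34010 + (65/29)*(1/519))/(-221681) = (-34010 + 65/15051)*(-1/221681) = -511884445/15051*(-1/221681) = 511884445/3336520731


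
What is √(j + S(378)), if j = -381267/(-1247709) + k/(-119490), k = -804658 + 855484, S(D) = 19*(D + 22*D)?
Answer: 2*√2833072301714341311812635/8282708245 ≈ 406.43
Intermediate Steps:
S(D) = 437*D (S(D) = 19*(23*D) = 437*D)
k = 50826
j = -992136878/8282708245 (j = -381267/(-1247709) + 50826/(-119490) = -381267*(-1/1247709) + 50826*(-1/119490) = 127089/415903 - 8471/19915 = -992136878/8282708245 ≈ -0.11978)
√(j + S(378)) = √(-992136878/8282708245 + 437*378) = √(-992136878/8282708245 + 165186) = √(1368186452021692/8282708245) = 2*√2833072301714341311812635/8282708245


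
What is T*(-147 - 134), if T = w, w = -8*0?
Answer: 0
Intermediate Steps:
w = 0
T = 0
T*(-147 - 134) = 0*(-147 - 134) = 0*(-281) = 0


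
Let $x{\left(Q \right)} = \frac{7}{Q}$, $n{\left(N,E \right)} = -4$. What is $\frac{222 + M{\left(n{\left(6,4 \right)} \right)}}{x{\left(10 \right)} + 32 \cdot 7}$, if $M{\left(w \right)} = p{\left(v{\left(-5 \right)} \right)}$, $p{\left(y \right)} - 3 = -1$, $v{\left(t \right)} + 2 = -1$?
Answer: $\frac{320}{321} \approx 0.99688$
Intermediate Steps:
$v{\left(t \right)} = -3$ ($v{\left(t \right)} = -2 - 1 = -3$)
$p{\left(y \right)} = 2$ ($p{\left(y \right)} = 3 - 1 = 2$)
$M{\left(w \right)} = 2$
$\frac{222 + M{\left(n{\left(6,4 \right)} \right)}}{x{\left(10 \right)} + 32 \cdot 7} = \frac{222 + 2}{\frac{7}{10} + 32 \cdot 7} = \frac{224}{7 \cdot \frac{1}{10} + 224} = \frac{224}{\frac{7}{10} + 224} = \frac{224}{\frac{2247}{10}} = 224 \cdot \frac{10}{2247} = \frac{320}{321}$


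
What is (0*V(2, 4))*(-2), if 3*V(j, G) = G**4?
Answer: 0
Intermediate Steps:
V(j, G) = G**4/3
(0*V(2, 4))*(-2) = (0*((1/3)*4**4))*(-2) = (0*((1/3)*256))*(-2) = (0*(256/3))*(-2) = 0*(-2) = 0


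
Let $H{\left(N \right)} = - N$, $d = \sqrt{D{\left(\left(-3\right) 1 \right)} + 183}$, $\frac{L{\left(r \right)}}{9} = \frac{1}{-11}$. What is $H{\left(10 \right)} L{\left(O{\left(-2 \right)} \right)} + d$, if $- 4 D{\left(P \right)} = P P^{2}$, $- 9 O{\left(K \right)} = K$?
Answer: $\frac{90}{11} + \frac{\sqrt{759}}{2} \approx 21.957$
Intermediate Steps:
$O{\left(K \right)} = - \frac{K}{9}$
$L{\left(r \right)} = - \frac{9}{11}$ ($L{\left(r \right)} = \frac{9}{-11} = 9 \left(- \frac{1}{11}\right) = - \frac{9}{11}$)
$D{\left(P \right)} = - \frac{P^{3}}{4}$ ($D{\left(P \right)} = - \frac{P P^{2}}{4} = - \frac{P^{3}}{4}$)
$d = \frac{\sqrt{759}}{2}$ ($d = \sqrt{- \frac{\left(\left(-3\right) 1\right)^{3}}{4} + 183} = \sqrt{- \frac{\left(-3\right)^{3}}{4} + 183} = \sqrt{\left(- \frac{1}{4}\right) \left(-27\right) + 183} = \sqrt{\frac{27}{4} + 183} = \sqrt{\frac{759}{4}} = \frac{\sqrt{759}}{2} \approx 13.775$)
$H{\left(10 \right)} L{\left(O{\left(-2 \right)} \right)} + d = \left(-1\right) 10 \left(- \frac{9}{11}\right) + \frac{\sqrt{759}}{2} = \left(-10\right) \left(- \frac{9}{11}\right) + \frac{\sqrt{759}}{2} = \frac{90}{11} + \frac{\sqrt{759}}{2}$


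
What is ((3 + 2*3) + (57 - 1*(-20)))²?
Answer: 7396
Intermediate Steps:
((3 + 2*3) + (57 - 1*(-20)))² = ((3 + 6) + (57 + 20))² = (9 + 77)² = 86² = 7396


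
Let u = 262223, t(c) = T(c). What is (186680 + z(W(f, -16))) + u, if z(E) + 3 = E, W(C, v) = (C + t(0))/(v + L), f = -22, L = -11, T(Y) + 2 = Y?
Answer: 4040108/9 ≈ 4.4890e+5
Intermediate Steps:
T(Y) = -2 + Y
t(c) = -2 + c
W(C, v) = (-2 + C)/(-11 + v) (W(C, v) = (C + (-2 + 0))/(v - 11) = (C - 2)/(-11 + v) = (-2 + C)/(-11 + v))
z(E) = -3 + E
(186680 + z(W(f, -16))) + u = (186680 + (-3 + (-2 - 22)/(-11 - 16))) + 262223 = (186680 + (-3 - 24/(-27))) + 262223 = (186680 + (-3 - 1/27*(-24))) + 262223 = (186680 + (-3 + 8/9)) + 262223 = (186680 - 19/9) + 262223 = 1680101/9 + 262223 = 4040108/9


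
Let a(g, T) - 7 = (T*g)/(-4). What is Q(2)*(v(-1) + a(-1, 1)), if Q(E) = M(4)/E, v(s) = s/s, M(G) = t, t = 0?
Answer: 0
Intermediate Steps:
a(g, T) = 7 - T*g/4 (a(g, T) = 7 + (T*g)/(-4) = 7 + (T*g)*(-1/4) = 7 - T*g/4)
M(G) = 0
v(s) = 1
Q(E) = 0 (Q(E) = 0/E = 0)
Q(2)*(v(-1) + a(-1, 1)) = 0*(1 + (7 - 1/4*1*(-1))) = 0*(1 + (7 + 1/4)) = 0*(1 + 29/4) = 0*(33/4) = 0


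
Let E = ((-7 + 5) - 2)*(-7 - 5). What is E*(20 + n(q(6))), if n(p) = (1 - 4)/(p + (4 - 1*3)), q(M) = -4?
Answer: 1008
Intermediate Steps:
E = 48 (E = (-2 - 2)*(-12) = -4*(-12) = 48)
n(p) = -3/(1 + p) (n(p) = -3/(p + (4 - 3)) = -3/(p + 1) = -3/(1 + p))
E*(20 + n(q(6))) = 48*(20 - 3/(1 - 4)) = 48*(20 - 3/(-3)) = 48*(20 - 3*(-⅓)) = 48*(20 + 1) = 48*21 = 1008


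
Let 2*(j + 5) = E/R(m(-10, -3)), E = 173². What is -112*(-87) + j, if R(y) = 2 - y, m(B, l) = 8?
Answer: 86939/12 ≈ 7244.9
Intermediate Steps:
E = 29929
j = -29989/12 (j = -5 + (29929/(2 - 1*8))/2 = -5 + (29929/(2 - 8))/2 = -5 + (29929/(-6))/2 = -5 + (29929*(-⅙))/2 = -5 + (½)*(-29929/6) = -5 - 29929/12 = -29989/12 ≈ -2499.1)
-112*(-87) + j = -112*(-87) - 29989/12 = 9744 - 29989/12 = 86939/12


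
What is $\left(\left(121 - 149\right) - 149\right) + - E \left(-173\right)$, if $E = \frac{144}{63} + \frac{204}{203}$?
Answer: $\frac{79633}{203} \approx 392.28$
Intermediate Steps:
$E = \frac{668}{203}$ ($E = 144 \cdot \frac{1}{63} + 204 \cdot \frac{1}{203} = \frac{16}{7} + \frac{204}{203} = \frac{668}{203} \approx 3.2906$)
$\left(\left(121 - 149\right) - 149\right) + - E \left(-173\right) = \left(\left(121 - 149\right) - 149\right) + \left(-1\right) \frac{668}{203} \left(-173\right) = \left(-28 - 149\right) - - \frac{115564}{203} = -177 + \frac{115564}{203} = \frac{79633}{203}$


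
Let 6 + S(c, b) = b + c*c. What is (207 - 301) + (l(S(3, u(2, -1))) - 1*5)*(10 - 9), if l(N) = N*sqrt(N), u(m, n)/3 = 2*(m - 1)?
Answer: -72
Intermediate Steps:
u(m, n) = -6 + 6*m (u(m, n) = 3*(2*(m - 1)) = 3*(2*(-1 + m)) = 3*(-2 + 2*m) = -6 + 6*m)
S(c, b) = -6 + b + c**2 (S(c, b) = -6 + (b + c*c) = -6 + (b + c**2) = -6 + b + c**2)
l(N) = N**(3/2)
(207 - 301) + (l(S(3, u(2, -1))) - 1*5)*(10 - 9) = (207 - 301) + ((-6 + (-6 + 6*2) + 3**2)**(3/2) - 1*5)*(10 - 9) = -94 + ((-6 + (-6 + 12) + 9)**(3/2) - 5)*1 = -94 + ((-6 + 6 + 9)**(3/2) - 5)*1 = -94 + (9**(3/2) - 5)*1 = -94 + (27 - 5)*1 = -94 + 22*1 = -94 + 22 = -72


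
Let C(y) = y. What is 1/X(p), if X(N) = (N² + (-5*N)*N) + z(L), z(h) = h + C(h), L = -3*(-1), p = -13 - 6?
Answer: -1/1438 ≈ -0.00069541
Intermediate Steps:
p = -19
L = 3
z(h) = 2*h (z(h) = h + h = 2*h)
X(N) = 6 - 4*N² (X(N) = (N² + (-5*N)*N) + 2*3 = (N² - 5*N²) + 6 = -4*N² + 6 = 6 - 4*N²)
1/X(p) = 1/(6 - 4*(-19)²) = 1/(6 - 4*361) = 1/(6 - 1444) = 1/(-1438) = -1/1438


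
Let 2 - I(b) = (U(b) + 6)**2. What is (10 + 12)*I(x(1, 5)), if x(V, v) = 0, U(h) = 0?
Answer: -748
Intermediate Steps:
I(b) = -34 (I(b) = 2 - (0 + 6)**2 = 2 - 1*6**2 = 2 - 1*36 = 2 - 36 = -34)
(10 + 12)*I(x(1, 5)) = (10 + 12)*(-34) = 22*(-34) = -748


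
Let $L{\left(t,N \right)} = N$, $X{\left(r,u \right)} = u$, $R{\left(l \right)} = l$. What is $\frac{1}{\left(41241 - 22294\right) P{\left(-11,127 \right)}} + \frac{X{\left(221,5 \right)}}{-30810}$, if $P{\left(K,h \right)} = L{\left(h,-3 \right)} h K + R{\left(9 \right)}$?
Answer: $- \frac{13261873}{81725989800} \approx -0.00016227$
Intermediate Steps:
$P{\left(K,h \right)} = 9 - 3 K h$ ($P{\left(K,h \right)} = - 3 h K + 9 = - 3 K h + 9 = 9 - 3 K h$)
$\frac{1}{\left(41241 - 22294\right) P{\left(-11,127 \right)}} + \frac{X{\left(221,5 \right)}}{-30810} = \frac{1}{\left(41241 - 22294\right) \left(9 - \left(-33\right) 127\right)} + \frac{5}{-30810} = \frac{1}{18947 \left(9 + 4191\right)} + 5 \left(- \frac{1}{30810}\right) = \frac{1}{18947 \cdot 4200} - \frac{1}{6162} = \frac{1}{18947} \cdot \frac{1}{4200} - \frac{1}{6162} = \frac{1}{79577400} - \frac{1}{6162} = - \frac{13261873}{81725989800}$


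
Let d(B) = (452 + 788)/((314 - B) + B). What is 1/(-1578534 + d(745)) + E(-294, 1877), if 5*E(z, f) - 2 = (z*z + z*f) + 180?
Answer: -23059021759749/247829218 ≈ -93044.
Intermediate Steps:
E(z, f) = 182/5 + z²/5 + f*z/5 (E(z, f) = ⅖ + ((z*z + z*f) + 180)/5 = ⅖ + ((z² + f*z) + 180)/5 = ⅖ + (180 + z² + f*z)/5 = ⅖ + (36 + z²/5 + f*z/5) = 182/5 + z²/5 + f*z/5)
d(B) = 620/157 (d(B) = 1240/314 = 1240*(1/314) = 620/157)
1/(-1578534 + d(745)) + E(-294, 1877) = 1/(-1578534 + 620/157) + (182/5 + (⅕)*(-294)² + (⅕)*1877*(-294)) = 1/(-247829218/157) + (182/5 + (⅕)*86436 - 551838/5) = -157/247829218 + (182/5 + 86436/5 - 551838/5) = -157/247829218 - 93044 = -23059021759749/247829218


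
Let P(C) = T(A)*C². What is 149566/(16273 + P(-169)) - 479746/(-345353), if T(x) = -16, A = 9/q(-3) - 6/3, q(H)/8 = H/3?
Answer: 159772434640/152198103159 ≈ 1.0498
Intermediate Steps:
q(H) = 8*H/3 (q(H) = 8*(H/3) = 8*H/3)
A = -25/8 (A = 9/(((8/3)*(-3))) - 6/3 = 9/(-8) - 6*⅓ = 9*(-⅛) - 2 = -9/8 - 2 = -25/8 ≈ -3.1250)
P(C) = -16*C²
149566/(16273 + P(-169)) - 479746/(-345353) = 149566/(16273 - 16*(-169)²) - 479746/(-345353) = 149566/(16273 - 16*28561) - 479746*(-1/345353) = 149566/(16273 - 456976) + 479746/345353 = 149566/(-440703) + 479746/345353 = 149566*(-1/440703) + 479746/345353 = -149566/440703 + 479746/345353 = 159772434640/152198103159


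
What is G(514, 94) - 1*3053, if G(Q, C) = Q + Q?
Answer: -2025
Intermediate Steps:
G(Q, C) = 2*Q
G(514, 94) - 1*3053 = 2*514 - 1*3053 = 1028 - 3053 = -2025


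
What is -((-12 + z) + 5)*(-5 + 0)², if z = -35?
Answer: 1050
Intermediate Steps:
-((-12 + z) + 5)*(-5 + 0)² = -((-12 - 35) + 5)*(-5 + 0)² = -(-47 + 5)*(-5)² = -(-42)*25 = -1*(-1050) = 1050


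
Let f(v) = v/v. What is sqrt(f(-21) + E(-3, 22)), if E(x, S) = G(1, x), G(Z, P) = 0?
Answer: 1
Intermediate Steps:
E(x, S) = 0
f(v) = 1
sqrt(f(-21) + E(-3, 22)) = sqrt(1 + 0) = sqrt(1) = 1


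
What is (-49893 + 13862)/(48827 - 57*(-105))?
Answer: -36031/54812 ≈ -0.65736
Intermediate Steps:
(-49893 + 13862)/(48827 - 57*(-105)) = -36031/(48827 + 5985) = -36031/54812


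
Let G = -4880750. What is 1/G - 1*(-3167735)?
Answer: 15460922601249/4880750 ≈ 3.1677e+6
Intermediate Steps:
1/G - 1*(-3167735) = 1/(-4880750) - 1*(-3167735) = -1/4880750 + 3167735 = 15460922601249/4880750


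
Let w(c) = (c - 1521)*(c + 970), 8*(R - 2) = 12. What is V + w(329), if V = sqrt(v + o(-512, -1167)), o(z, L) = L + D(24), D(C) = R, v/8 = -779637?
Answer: -1548408 + I*sqrt(24953038)/2 ≈ -1.5484e+6 + 2497.7*I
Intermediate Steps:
R = 7/2 (R = 2 + (1/8)*12 = 2 + 3/2 = 7/2 ≈ 3.5000)
v = -6237096 (v = 8*(-779637) = -6237096)
D(C) = 7/2
w(c) = (-1521 + c)*(970 + c)
o(z, L) = 7/2 + L (o(z, L) = L + 7/2 = 7/2 + L)
V = I*sqrt(24953038)/2 (V = sqrt(-6237096 + (7/2 - 1167)) = sqrt(-6237096 - 2327/2) = sqrt(-12476519/2) = I*sqrt(24953038)/2 ≈ 2497.7*I)
V + w(329) = I*sqrt(24953038)/2 + (-1475370 + 329**2 - 551*329) = I*sqrt(24953038)/2 + (-1475370 + 108241 - 181279) = I*sqrt(24953038)/2 - 1548408 = -1548408 + I*sqrt(24953038)/2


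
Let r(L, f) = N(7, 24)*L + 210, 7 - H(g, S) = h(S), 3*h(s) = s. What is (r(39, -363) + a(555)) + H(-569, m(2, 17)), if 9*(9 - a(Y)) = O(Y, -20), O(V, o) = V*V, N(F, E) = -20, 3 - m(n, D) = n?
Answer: -104338/3 ≈ -34779.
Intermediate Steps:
m(n, D) = 3 - n
h(s) = s/3
H(g, S) = 7 - S/3
O(V, o) = V²
r(L, f) = 210 - 20*L (r(L, f) = -20*L + 210 = 210 - 20*L)
a(Y) = 9 - Y²/9
(r(39, -363) + a(555)) + H(-569, m(2, 17)) = ((210 - 20*39) + (9 - ⅑*555²)) + (7 - (3 - 1*2)/3) = ((210 - 780) + (9 - ⅑*308025)) + (7 - (3 - 2)/3) = (-570 + (9 - 34225)) + (7 - ⅓*1) = (-570 - 34216) + (7 - ⅓) = -34786 + 20/3 = -104338/3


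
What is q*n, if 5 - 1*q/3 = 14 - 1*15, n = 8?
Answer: 144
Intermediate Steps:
q = 18 (q = 15 - 3*(14 - 1*15) = 15 - 3*(14 - 15) = 15 - 3*(-1) = 15 + 3 = 18)
q*n = 18*8 = 144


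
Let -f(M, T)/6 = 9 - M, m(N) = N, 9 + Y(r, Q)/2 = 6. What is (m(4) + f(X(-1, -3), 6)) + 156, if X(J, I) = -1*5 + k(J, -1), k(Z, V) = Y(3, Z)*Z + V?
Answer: 106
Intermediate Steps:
Y(r, Q) = -6 (Y(r, Q) = -18 + 2*6 = -18 + 12 = -6)
k(Z, V) = V - 6*Z (k(Z, V) = -6*Z + V = V - 6*Z)
X(J, I) = -6 - 6*J (X(J, I) = -1*5 + (-1 - 6*J) = -5 + (-1 - 6*J) = -6 - 6*J)
f(M, T) = -54 + 6*M (f(M, T) = -6*(9 - M) = -54 + 6*M)
(m(4) + f(X(-1, -3), 6)) + 156 = (4 + (-54 + 6*(-6 - 6*(-1)))) + 156 = (4 + (-54 + 6*(-6 + 6))) + 156 = (4 + (-54 + 6*0)) + 156 = (4 + (-54 + 0)) + 156 = (4 - 54) + 156 = -50 + 156 = 106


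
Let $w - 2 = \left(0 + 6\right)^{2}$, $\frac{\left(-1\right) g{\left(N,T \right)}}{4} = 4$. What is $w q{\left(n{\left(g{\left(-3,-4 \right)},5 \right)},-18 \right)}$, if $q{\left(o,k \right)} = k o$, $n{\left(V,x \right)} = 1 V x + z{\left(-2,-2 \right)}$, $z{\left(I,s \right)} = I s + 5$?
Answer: $48564$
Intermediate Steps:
$g{\left(N,T \right)} = -16$ ($g{\left(N,T \right)} = \left(-4\right) 4 = -16$)
$w = 38$ ($w = 2 + \left(0 + 6\right)^{2} = 2 + 6^{2} = 2 + 36 = 38$)
$z{\left(I,s \right)} = 5 + I s$
$n{\left(V,x \right)} = 9 + V x$ ($n{\left(V,x \right)} = 1 V x + \left(5 - -4\right) = V x + \left(5 + 4\right) = V x + 9 = 9 + V x$)
$w q{\left(n{\left(g{\left(-3,-4 \right)},5 \right)},-18 \right)} = 38 \left(- 18 \left(9 - 80\right)\right) = 38 \left(\left(-18\right) \left(-71\right)\right) = 38 \cdot 1278 = 48564$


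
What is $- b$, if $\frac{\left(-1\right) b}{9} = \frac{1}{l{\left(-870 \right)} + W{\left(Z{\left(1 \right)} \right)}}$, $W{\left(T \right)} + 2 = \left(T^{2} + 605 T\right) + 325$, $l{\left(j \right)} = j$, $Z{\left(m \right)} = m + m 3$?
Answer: $\frac{9}{1889} \approx 0.0047644$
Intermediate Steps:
$Z{\left(m \right)} = 4 m$ ($Z{\left(m \right)} = m + 3 m = 4 m$)
$W{\left(T \right)} = 323 + T^{2} + 605 T$ ($W{\left(T \right)} = -2 + \left(\left(T^{2} + 605 T\right) + 325\right) = -2 + \left(325 + T^{2} + 605 T\right) = 323 + T^{2} + 605 T$)
$b = - \frac{9}{1889}$ ($b = - \frac{9}{-870 + \left(323 + \left(4 \cdot 1\right)^{2} + 605 \cdot 4 \cdot 1\right)} = - \frac{9}{-870 + \left(323 + 4^{2} + 605 \cdot 4\right)} = - \frac{9}{-870 + \left(323 + 16 + 2420\right)} = - \frac{9}{-870 + 2759} = - \frac{9}{1889} \approx -0.0047644$)
$- b = \left(-1\right) \left(- \frac{9}{1889}\right) = \frac{9}{1889}$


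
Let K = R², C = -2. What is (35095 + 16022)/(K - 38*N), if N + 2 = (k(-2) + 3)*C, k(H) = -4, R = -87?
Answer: 17039/2523 ≈ 6.7535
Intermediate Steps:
N = 0 (N = -2 + (-4 + 3)*(-2) = -2 - 1*(-2) = -2 + 2 = 0)
K = 7569 (K = (-87)² = 7569)
(35095 + 16022)/(K - 38*N) = (35095 + 16022)/(7569 - 38*0) = 51117/(7569 + 0) = 51117/7569 = 51117*(1/7569) = 17039/2523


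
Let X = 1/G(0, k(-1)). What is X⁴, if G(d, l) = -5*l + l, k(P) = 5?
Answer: 1/160000 ≈ 6.2500e-6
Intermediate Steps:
G(d, l) = -4*l
X = -1/20 (X = 1/(-4*5) = 1/(-20) = -1/20 ≈ -0.050000)
X⁴ = (-1/20)⁴ = 1/160000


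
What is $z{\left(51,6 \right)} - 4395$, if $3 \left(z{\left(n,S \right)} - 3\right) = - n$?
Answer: $-4409$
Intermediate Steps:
$z{\left(n,S \right)} = 3 - \frac{n}{3}$ ($z{\left(n,S \right)} = 3 + \frac{\left(-1\right) n}{3} = 3 - \frac{n}{3}$)
$z{\left(51,6 \right)} - 4395 = \left(3 - 17\right) - 4395 = -14 - 4395 = -4409$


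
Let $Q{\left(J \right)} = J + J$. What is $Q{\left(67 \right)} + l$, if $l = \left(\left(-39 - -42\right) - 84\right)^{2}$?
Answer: $6695$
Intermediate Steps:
$Q{\left(J \right)} = 2 J$
$l = 6561$ ($l = \left(\left(-39 + 42\right) - 84\right)^{2} = \left(3 - 84\right)^{2} = \left(-81\right)^{2} = 6561$)
$Q{\left(67 \right)} + l = 2 \cdot 67 + 6561 = 134 + 6561 = 6695$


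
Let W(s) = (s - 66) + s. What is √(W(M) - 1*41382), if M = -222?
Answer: 2*I*√10473 ≈ 204.68*I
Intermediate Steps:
W(s) = -66 + 2*s (W(s) = (-66 + s) + s = -66 + 2*s)
√(W(M) - 1*41382) = √((-66 + 2*(-222)) - 1*41382) = √((-66 - 444) - 41382) = √(-510 - 41382) = √(-41892) = 2*I*√10473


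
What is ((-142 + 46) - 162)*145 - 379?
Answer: -37789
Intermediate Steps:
((-142 + 46) - 162)*145 - 379 = (-96 - 162)*145 - 379 = -258*145 - 379 = -37410 - 379 = -37789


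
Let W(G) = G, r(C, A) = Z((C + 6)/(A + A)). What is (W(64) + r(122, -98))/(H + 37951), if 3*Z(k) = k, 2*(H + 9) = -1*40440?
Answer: 4688/1302567 ≈ 0.0035990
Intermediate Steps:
H = -20229 (H = -9 + (-1*40440)/2 = -9 + (½)*(-40440) = -9 - 20220 = -20229)
Z(k) = k/3
r(C, A) = (6 + C)/(6*A) (r(C, A) = ((C + 6)/(A + A))/3 = ((6 + C)/((2*A)))/3 = ((6 + C)*(1/(2*A)))/3 = ((6 + C)/(2*A))/3 = (6 + C)/(6*A))
(W(64) + r(122, -98))/(H + 37951) = (64 + (⅙)*(6 + 122)/(-98))/(-20229 + 37951) = (64 + (⅙)*(-1/98)*128)/17722 = (64 - 32/147)*(1/17722) = (9376/147)*(1/17722) = 4688/1302567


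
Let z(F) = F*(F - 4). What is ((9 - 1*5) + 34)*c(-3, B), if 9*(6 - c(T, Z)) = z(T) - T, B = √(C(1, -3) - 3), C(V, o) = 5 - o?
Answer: 380/3 ≈ 126.67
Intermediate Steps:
z(F) = F*(-4 + F)
B = √5 (B = √((5 - 1*(-3)) - 3) = √((5 + 3) - 3) = √(8 - 3) = √5 ≈ 2.2361)
c(T, Z) = 6 + T/9 - T*(-4 + T)/9 (c(T, Z) = 6 - (T*(-4 + T) - T)/9 = 6 - (-T + T*(-4 + T))/9 = 6 + (T/9 - T*(-4 + T)/9) = 6 + T/9 - T*(-4 + T)/9)
((9 - 1*5) + 34)*c(-3, B) = ((9 - 1*5) + 34)*(6 + (⅑)*(-3) - ⅑*(-3)*(-4 - 3)) = ((9 - 5) + 34)*(6 - ⅓ - ⅑*(-3)*(-7)) = (4 + 34)*(6 - ⅓ - 7/3) = 38*(10/3) = 380/3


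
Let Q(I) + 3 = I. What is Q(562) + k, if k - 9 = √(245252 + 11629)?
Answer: 568 + √256881 ≈ 1074.8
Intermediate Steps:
k = 9 + √256881 (k = 9 + √(245252 + 11629) = 9 + √256881 ≈ 515.83)
Q(I) = -3 + I
Q(562) + k = (-3 + 562) + (9 + √256881) = 559 + (9 + √256881) = 568 + √256881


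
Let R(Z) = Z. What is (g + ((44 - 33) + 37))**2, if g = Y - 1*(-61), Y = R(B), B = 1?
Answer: 12100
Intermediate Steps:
Y = 1
g = 62 (g = 1 - 1*(-61) = 1 + 61 = 62)
(g + ((44 - 33) + 37))**2 = (62 + ((44 - 33) + 37))**2 = (62 + (11 + 37))**2 = (62 + 48)**2 = 110**2 = 12100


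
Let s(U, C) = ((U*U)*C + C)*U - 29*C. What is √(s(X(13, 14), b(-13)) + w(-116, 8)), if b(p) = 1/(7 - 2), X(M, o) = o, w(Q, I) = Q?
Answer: √10745/5 ≈ 20.732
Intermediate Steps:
b(p) = ⅕ (b(p) = 1/5 = ⅕)
s(U, C) = -29*C + U*(C + C*U²) (s(U, C) = (U²*C + C)*U - 29*C = (C*U² + C)*U - 29*C = (C + C*U²)*U - 29*C = U*(C + C*U²) - 29*C = -29*C + U*(C + C*U²))
√(s(X(13, 14), b(-13)) + w(-116, 8)) = √((-29 + 14 + 14³)/5 - 116) = √((-29 + 14 + 2744)/5 - 116) = √((⅕)*2729 - 116) = √(2729/5 - 116) = √(2149/5) = √10745/5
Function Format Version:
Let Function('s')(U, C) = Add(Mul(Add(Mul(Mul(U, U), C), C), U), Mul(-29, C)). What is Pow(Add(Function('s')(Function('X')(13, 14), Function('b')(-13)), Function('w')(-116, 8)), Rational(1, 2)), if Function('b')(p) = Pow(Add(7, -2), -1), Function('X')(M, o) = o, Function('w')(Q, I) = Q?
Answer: Mul(Rational(1, 5), Pow(10745, Rational(1, 2))) ≈ 20.732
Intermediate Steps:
Function('b')(p) = Rational(1, 5) (Function('b')(p) = Pow(5, -1) = Rational(1, 5))
Function('s')(U, C) = Add(Mul(-29, C), Mul(U, Add(C, Mul(C, Pow(U, 2))))) (Function('s')(U, C) = Add(Mul(Add(Mul(Pow(U, 2), C), C), U), Mul(-29, C)) = Add(Mul(Add(Mul(C, Pow(U, 2)), C), U), Mul(-29, C)) = Add(Mul(Add(C, Mul(C, Pow(U, 2))), U), Mul(-29, C)) = Add(Mul(U, Add(C, Mul(C, Pow(U, 2)))), Mul(-29, C)) = Add(Mul(-29, C), Mul(U, Add(C, Mul(C, Pow(U, 2))))))
Pow(Add(Function('s')(Function('X')(13, 14), Function('b')(-13)), Function('w')(-116, 8)), Rational(1, 2)) = Pow(Add(Mul(Rational(1, 5), Add(-29, 14, Pow(14, 3))), -116), Rational(1, 2)) = Pow(Add(Mul(Rational(1, 5), Add(-29, 14, 2744)), -116), Rational(1, 2)) = Pow(Add(Mul(Rational(1, 5), 2729), -116), Rational(1, 2)) = Pow(Add(Rational(2729, 5), -116), Rational(1, 2)) = Pow(Rational(2149, 5), Rational(1, 2)) = Mul(Rational(1, 5), Pow(10745, Rational(1, 2)))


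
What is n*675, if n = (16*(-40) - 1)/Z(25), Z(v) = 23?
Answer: -432675/23 ≈ -18812.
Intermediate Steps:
n = -641/23 (n = (16*(-40) - 1)/23 = (-640 - 1)*(1/23) = -641*1/23 = -641/23 ≈ -27.870)
n*675 = -641/23*675 = -432675/23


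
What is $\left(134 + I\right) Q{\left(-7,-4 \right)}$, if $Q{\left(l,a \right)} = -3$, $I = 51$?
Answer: $-555$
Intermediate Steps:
$\left(134 + I\right) Q{\left(-7,-4 \right)} = \left(134 + 51\right) \left(-3\right) = 185 \left(-3\right) = -555$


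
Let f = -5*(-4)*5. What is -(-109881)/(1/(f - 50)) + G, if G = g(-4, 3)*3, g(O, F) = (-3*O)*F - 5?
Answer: 5494143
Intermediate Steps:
f = 100 (f = 20*5 = 100)
g(O, F) = -5 - 3*F*O (g(O, F) = -3*F*O - 5 = -5 - 3*F*O)
G = 93 (G = (-5 - 3*3*(-4))*3 = (-5 + 36)*3 = 31*3 = 93)
-(-109881)/(1/(f - 50)) + G = -(-109881)/(1/(100 - 50)) + 93 = -(-109881)/(1/50) + 93 = -(-109881)/1/50 + 93 = -(-109881)*50 + 93 = -421*(-13050) + 93 = 5494050 + 93 = 5494143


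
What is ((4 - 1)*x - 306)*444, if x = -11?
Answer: -150516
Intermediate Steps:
((4 - 1)*x - 306)*444 = ((4 - 1)*(-11) - 306)*444 = (3*(-11) - 306)*444 = (-33 - 306)*444 = -339*444 = -150516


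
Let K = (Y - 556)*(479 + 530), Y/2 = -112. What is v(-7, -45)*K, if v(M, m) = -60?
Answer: 47221200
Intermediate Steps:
Y = -224 (Y = 2*(-112) = -224)
K = -787020 (K = (-224 - 556)*(479 + 530) = -780*1009 = -787020)
v(-7, -45)*K = -60*(-787020) = 47221200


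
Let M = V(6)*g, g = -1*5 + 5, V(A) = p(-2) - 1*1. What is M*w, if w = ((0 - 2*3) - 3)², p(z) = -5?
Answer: 0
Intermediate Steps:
V(A) = -6 (V(A) = -5 - 1*1 = -5 - 1 = -6)
w = 81 (w = ((0 - 6) - 3)² = (-6 - 3)² = (-9)² = 81)
g = 0 (g = -5 + 5 = 0)
M = 0 (M = -6*0 = 0)
M*w = 0*81 = 0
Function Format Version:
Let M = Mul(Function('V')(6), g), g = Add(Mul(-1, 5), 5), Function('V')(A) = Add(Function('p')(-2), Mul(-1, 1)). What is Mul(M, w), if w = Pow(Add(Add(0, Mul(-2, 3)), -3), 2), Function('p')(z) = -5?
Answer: 0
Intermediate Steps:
Function('V')(A) = -6 (Function('V')(A) = Add(-5, Mul(-1, 1)) = Add(-5, -1) = -6)
w = 81 (w = Pow(Add(Add(0, -6), -3), 2) = Pow(Add(-6, -3), 2) = Pow(-9, 2) = 81)
g = 0 (g = Add(-5, 5) = 0)
M = 0 (M = Mul(-6, 0) = 0)
Mul(M, w) = Mul(0, 81) = 0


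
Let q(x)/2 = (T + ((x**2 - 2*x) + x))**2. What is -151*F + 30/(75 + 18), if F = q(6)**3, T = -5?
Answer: -9142578124990/31 ≈ -2.9492e+11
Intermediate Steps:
q(x) = 2*(-5 + x**2 - x)**2 (q(x) = 2*(-5 + ((x**2 - 2*x) + x))**2 = 2*(-5 + (x**2 - x))**2 = 2*(-5 + x**2 - x)**2)
F = 1953125000 (F = (2*(5 + 6 - 1*6**2)**2)**3 = (2*(5 + 6 - 1*36)**2)**3 = (2*(5 + 6 - 36)**2)**3 = (2*(-25)**2)**3 = (2*625)**3 = 1250**3 = 1953125000)
-151*F + 30/(75 + 18) = -151*1953125000 + 30/(75 + 18) = -294921875000 + 30/93 = -294921875000 + 30*(1/93) = -294921875000 + 10/31 = -9142578124990/31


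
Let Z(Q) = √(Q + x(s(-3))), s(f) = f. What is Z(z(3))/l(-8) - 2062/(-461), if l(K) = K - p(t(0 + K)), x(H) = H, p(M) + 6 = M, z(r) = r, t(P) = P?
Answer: 2062/461 ≈ 4.4729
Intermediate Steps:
p(M) = -6 + M
l(K) = 6 (l(K) = K - (-6 + (0 + K)) = K - (-6 + K) = K + (6 - K) = 6)
Z(Q) = √(-3 + Q) (Z(Q) = √(Q - 3) = √(-3 + Q))
Z(z(3))/l(-8) - 2062/(-461) = √(-3 + 3)/6 - 2062/(-461) = √0*(⅙) - 2062*(-1/461) = 0*(⅙) + 2062/461 = 0 + 2062/461 = 2062/461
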